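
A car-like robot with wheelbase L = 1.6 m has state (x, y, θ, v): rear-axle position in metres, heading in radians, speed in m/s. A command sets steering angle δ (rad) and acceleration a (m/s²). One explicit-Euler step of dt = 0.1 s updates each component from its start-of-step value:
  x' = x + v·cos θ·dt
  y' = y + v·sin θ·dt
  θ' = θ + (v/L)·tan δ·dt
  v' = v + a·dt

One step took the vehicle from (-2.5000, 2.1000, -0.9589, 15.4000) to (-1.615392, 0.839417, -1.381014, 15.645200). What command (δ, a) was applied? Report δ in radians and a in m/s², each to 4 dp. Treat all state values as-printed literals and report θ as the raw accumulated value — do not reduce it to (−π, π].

a = (v'−v)/dt = (0.245200)/0.1 = 2.4520
Δθ = θ'−θ = -0.422114;  (v·dt/L) = 15.4000·0.1/1.6 = 0.962500
tan δ = Δθ·L/(v·dt) = -0.438560  →  δ = -0.4133

δ = -0.4133, a = 2.4520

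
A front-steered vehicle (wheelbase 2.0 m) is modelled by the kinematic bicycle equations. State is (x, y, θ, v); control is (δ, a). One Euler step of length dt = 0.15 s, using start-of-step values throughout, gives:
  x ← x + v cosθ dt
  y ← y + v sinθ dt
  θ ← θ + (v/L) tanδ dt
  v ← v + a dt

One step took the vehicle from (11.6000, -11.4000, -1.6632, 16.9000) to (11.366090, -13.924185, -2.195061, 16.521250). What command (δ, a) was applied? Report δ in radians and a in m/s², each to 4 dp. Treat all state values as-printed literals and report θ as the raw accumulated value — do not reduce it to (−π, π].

a = (v'−v)/dt = (-0.378750)/0.15 = -2.5250
Δθ = θ'−θ = -0.531861;  (v·dt/L) = 16.9000·0.15/2.0 = 1.267500
tan δ = Δθ·L/(v·dt) = -0.419614  →  δ = -0.3973

δ = -0.3973, a = -2.5250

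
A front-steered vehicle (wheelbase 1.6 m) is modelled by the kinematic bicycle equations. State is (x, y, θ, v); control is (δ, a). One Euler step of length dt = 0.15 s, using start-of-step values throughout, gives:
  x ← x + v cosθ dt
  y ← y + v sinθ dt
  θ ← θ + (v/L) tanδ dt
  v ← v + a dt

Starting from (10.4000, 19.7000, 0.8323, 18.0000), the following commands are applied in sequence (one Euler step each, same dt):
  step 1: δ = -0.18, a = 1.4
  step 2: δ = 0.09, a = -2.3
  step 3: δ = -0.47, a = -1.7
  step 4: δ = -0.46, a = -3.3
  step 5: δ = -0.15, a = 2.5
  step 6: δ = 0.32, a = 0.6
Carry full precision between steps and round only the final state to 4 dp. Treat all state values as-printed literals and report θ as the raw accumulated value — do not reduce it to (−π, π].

(21.5505, 19.6792, -0.6886, 17.5800)

after step 1 (δ=-0.18, a=1.4): (12.217577, 21.696600, 0.525226, 18.210000)
after step 2 (δ=0.09, a=-2.3): (14.580899, 23.066199, 0.679289, 17.865000)
after step 3 (δ=-0.47, a=-1.7): (16.665797, 24.749726, -0.171474, 17.610000)
after step 4 (δ=-0.46, a=-3.3): (19.268557, 24.298994, -0.989429, 17.115000)
after step 5 (δ=-0.15, a=2.5): (20.678407, 22.153511, -1.231930, 17.490000)
after step 6 (δ=0.32, a=0.6): (21.550505, 19.679204, -0.688555, 17.580000)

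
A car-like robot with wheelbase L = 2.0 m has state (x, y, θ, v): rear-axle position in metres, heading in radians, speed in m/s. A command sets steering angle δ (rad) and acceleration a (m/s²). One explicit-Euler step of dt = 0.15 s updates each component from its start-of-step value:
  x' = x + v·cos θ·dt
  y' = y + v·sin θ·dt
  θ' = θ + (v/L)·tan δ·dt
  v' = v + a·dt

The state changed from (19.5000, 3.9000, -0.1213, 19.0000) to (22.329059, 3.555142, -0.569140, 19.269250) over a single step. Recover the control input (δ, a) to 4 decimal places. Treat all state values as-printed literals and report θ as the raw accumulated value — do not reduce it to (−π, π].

δ = -0.3045, a = 1.7950

a = (v'−v)/dt = (0.269250)/0.15 = 1.7950
Δθ = θ'−θ = -0.447840;  (v·dt/L) = 19.0000·0.15/2.0 = 1.425000
tan δ = Δθ·L/(v·dt) = -0.314274  →  δ = -0.3045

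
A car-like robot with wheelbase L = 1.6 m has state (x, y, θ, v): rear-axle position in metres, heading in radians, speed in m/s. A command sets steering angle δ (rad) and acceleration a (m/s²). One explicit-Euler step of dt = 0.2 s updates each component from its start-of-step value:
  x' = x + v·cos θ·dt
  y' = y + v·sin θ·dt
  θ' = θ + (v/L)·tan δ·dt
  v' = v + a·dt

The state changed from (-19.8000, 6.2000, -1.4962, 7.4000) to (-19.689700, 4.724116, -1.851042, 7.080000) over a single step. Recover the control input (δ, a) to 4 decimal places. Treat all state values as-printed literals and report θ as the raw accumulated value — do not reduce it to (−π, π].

δ = -0.3663, a = -1.6000

a = (v'−v)/dt = (-0.320000)/0.2 = -1.6000
Δθ = θ'−θ = -0.354842;  (v·dt/L) = 7.4000·0.2/1.6 = 0.925000
tan δ = Δθ·L/(v·dt) = -0.383613  →  δ = -0.3663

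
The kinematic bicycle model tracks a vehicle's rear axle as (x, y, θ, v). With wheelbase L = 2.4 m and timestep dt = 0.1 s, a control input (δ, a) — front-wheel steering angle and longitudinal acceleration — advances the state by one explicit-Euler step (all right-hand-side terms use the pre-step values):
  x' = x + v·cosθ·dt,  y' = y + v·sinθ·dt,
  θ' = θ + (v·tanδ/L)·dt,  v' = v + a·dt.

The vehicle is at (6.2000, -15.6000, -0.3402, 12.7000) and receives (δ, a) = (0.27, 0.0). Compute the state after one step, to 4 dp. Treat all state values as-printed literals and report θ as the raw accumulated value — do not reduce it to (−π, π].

x' = 6.2000 + 12.7000·cos(-0.3402)·0.1 = 7.3972
y' = -15.6000 + 12.7000·sin(-0.3402)·0.1 = -16.0238
θ' = -0.3402 + (12.7000/2.4)·tan(0.27)·0.1 = -0.1937
v' = 12.7000 + 0.0000·0.1 = 12.7000

(7.3972, -16.0238, -0.1937, 12.7000)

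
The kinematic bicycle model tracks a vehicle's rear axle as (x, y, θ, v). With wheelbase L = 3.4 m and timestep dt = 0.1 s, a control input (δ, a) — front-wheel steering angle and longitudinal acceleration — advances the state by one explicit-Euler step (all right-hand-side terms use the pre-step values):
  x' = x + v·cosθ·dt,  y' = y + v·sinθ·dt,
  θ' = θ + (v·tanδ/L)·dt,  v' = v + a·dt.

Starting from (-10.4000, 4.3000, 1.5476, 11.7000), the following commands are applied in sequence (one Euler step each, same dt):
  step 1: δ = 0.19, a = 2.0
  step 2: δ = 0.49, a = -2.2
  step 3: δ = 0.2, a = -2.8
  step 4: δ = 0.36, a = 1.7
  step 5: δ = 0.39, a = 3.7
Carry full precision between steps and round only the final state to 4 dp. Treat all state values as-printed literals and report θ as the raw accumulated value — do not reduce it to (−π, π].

after step 1 (δ=0.19, a=2.0): (-10.372863, 5.469685, 1.613781, 11.900000)
after step 2 (δ=0.49, a=-2.2): (-10.423998, 6.658586, 1.800467, 11.680000)
after step 3 (δ=0.2, a=-2.8): (-10.689901, 7.795916, 1.870103, 11.400000)
after step 4 (δ=0.36, a=1.7): (-11.026039, 8.885233, 1.996309, 11.570000)
after step 5 (δ=0.39, a=3.7): (-11.503635, 9.939060, 2.136189, 11.940000)

(-11.5036, 9.9391, 2.1362, 11.9400)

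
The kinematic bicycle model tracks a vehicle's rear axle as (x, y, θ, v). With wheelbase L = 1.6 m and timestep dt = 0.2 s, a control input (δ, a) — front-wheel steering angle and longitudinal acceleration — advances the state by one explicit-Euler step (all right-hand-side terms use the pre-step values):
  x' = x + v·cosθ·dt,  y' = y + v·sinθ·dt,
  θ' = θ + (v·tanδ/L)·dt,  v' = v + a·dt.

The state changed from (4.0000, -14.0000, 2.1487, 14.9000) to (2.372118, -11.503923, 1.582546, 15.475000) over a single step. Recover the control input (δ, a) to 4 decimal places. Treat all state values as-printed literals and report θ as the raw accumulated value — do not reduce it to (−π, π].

δ = -0.2951, a = 2.8750

a = (v'−v)/dt = (0.575000)/0.2 = 2.8750
Δθ = θ'−θ = -0.566154;  (v·dt/L) = 14.9000·0.2/1.6 = 1.862500
tan δ = Δθ·L/(v·dt) = -0.303975  →  δ = -0.2951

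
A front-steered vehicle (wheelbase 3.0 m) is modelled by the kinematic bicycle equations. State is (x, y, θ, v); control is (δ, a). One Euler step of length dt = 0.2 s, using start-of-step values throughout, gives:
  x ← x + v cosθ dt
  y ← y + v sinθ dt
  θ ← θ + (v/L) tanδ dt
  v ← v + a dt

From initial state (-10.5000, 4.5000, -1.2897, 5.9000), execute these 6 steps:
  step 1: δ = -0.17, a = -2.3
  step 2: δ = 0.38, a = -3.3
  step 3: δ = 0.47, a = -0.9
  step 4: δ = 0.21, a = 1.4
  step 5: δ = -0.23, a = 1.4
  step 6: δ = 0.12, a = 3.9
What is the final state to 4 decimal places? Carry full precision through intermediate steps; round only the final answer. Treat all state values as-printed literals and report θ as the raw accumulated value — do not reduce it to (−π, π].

after step 1 (δ=-0.17, a=-2.3): (-10.172657, 3.366313, -1.357218, 5.440000)
after step 2 (δ=0.38, a=-3.3): (-9.942047, 2.303033, -1.212365, 4.780000)
after step 3 (δ=0.47, a=-0.9): (-9.606676, 1.407789, -1.050493, 4.600000)
after step 4 (δ=0.21, a=1.4): (-9.149305, 0.609534, -0.985129, 4.880000)
after step 5 (δ=-0.23, a=1.4): (-8.609815, -0.203809, -1.061304, 5.160000)
after step 6 (δ=0.12, a=3.9): (-8.106473, -1.104737, -1.019825, 5.940000)

(-8.1065, -1.1047, -1.0198, 5.9400)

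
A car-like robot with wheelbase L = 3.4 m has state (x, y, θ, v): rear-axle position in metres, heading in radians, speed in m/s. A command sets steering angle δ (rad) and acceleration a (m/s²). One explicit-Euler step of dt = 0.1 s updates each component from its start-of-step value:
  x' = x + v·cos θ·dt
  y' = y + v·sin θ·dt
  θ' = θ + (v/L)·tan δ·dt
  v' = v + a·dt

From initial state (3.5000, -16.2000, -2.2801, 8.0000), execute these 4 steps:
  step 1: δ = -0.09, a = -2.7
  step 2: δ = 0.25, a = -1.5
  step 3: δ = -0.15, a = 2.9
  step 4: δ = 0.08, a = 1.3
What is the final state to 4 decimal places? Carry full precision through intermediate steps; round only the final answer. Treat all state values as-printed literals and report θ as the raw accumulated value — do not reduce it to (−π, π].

after step 1 (δ=-0.09, a=-2.7): (2.978956, -16.807052, -2.301334, 7.730000)
after step 2 (δ=0.25, a=-1.5): (2.463156, -17.382795, -2.243281, 7.580000)
after step 3 (δ=-0.15, a=2.9): (1.990974, -17.975761, -2.276975, 7.870000)
after step 4 (δ=0.08, a=1.3): (1.480265, -18.574547, -2.258418, 8.000000)

(1.4803, -18.5745, -2.2584, 8.0000)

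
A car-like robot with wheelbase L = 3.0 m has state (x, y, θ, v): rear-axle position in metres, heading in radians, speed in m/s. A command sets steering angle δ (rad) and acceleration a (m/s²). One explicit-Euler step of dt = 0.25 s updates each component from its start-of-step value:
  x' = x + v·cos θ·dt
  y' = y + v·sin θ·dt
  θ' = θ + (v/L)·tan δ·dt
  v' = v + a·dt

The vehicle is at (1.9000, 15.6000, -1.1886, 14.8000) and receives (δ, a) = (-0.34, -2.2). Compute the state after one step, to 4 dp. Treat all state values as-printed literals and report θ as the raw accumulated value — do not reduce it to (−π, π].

x' = 1.9000 + 14.8000·cos(-1.1886)·0.25 = 3.2799
y' = 15.6000 + 14.8000·sin(-1.1886)·0.25 = 12.1670
θ' = -1.1886 + (14.8000/3.0)·tan(-0.34)·0.25 = -1.6249
v' = 14.8000 − 2.2000·0.25 = 14.2500

(3.2799, 12.1670, -1.6249, 14.2500)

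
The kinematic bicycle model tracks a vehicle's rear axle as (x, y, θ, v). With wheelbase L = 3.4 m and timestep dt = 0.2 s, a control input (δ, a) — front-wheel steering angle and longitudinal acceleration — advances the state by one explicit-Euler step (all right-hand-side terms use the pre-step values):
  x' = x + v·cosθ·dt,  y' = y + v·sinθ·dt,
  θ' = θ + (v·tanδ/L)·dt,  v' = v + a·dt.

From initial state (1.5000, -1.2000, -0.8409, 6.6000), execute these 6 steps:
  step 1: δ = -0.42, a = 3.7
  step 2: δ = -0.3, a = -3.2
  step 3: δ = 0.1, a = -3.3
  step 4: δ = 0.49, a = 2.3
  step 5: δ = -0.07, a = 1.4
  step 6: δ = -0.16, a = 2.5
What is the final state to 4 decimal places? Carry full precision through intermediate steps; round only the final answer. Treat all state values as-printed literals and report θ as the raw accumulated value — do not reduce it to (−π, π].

(5.8271, -7.8660, -1.0100, 7.2800)

after step 1 (δ=-0.42, a=3.7): (2.380166, -2.183721, -1.014275, 7.340000)
after step 2 (δ=-0.3, a=-3.2): (3.155616, -3.430197, -1.147836, 6.700000)
after step 3 (δ=0.1, a=-3.3): (3.705635, -4.652113, -1.108292, 6.040000)
after step 4 (δ=0.49, a=2.3): (4.244633, -5.733198, -0.918782, 6.500000)
after step 5 (δ=-0.07, a=1.4): (5.033458, -6.766521, -0.945591, 6.780000)
after step 6 (δ=-0.16, a=2.5): (5.827076, -7.866024, -1.009953, 7.280000)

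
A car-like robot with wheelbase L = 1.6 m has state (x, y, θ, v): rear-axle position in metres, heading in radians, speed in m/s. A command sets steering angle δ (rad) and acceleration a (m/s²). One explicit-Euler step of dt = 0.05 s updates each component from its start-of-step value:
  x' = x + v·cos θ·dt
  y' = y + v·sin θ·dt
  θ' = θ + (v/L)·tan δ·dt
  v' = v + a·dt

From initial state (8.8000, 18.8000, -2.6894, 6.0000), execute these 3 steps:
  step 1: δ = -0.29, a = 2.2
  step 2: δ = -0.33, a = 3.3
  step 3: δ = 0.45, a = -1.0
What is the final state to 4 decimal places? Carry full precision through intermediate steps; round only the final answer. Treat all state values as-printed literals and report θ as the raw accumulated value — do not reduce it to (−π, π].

after step 1 (δ=-0.29, a=2.2): (8.530153, 18.668918, -2.745352, 6.110000)
after step 2 (δ=-0.33, a=3.3): (8.248323, 18.551010, -2.810753, 6.275000)
after step 3 (δ=0.45, a=-1.0): (7.951588, 18.449092, -2.716029, 6.225000)

(7.9516, 18.4491, -2.7160, 6.2250)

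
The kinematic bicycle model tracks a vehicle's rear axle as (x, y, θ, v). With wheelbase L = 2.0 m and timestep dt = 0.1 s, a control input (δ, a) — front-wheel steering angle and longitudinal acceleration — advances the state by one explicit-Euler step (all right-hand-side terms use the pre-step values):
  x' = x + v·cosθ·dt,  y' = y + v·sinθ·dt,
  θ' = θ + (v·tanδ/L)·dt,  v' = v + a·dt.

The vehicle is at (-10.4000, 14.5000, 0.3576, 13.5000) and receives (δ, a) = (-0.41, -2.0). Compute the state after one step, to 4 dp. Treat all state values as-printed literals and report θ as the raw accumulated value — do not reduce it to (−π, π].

(-9.1354, 14.9725, 0.0642, 13.3000)

x' = -10.4000 + 13.5000·cos(0.3576)·0.1 = -9.1354
y' = 14.5000 + 13.5000·sin(0.3576)·0.1 = 14.9725
θ' = 0.3576 + (13.5000/2.0)·tan(-0.41)·0.1 = 0.0642
v' = 13.5000 − 2.0000·0.1 = 13.3000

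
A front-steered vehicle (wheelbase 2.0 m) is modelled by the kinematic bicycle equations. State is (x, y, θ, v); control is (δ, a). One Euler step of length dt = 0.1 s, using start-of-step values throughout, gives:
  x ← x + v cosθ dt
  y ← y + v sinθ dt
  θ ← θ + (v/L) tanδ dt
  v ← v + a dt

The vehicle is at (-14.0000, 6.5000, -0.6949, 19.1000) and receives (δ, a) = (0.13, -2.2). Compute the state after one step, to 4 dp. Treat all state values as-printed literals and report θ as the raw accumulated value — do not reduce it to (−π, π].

(-12.5329, 5.2770, -0.5700, 18.8800)

x' = -14.0000 + 19.1000·cos(-0.6949)·0.1 = -12.5329
y' = 6.5000 + 19.1000·sin(-0.6949)·0.1 = 5.2770
θ' = -0.6949 + (19.1000/2.0)·tan(0.13)·0.1 = -0.5700
v' = 19.1000 − 2.2000·0.1 = 18.8800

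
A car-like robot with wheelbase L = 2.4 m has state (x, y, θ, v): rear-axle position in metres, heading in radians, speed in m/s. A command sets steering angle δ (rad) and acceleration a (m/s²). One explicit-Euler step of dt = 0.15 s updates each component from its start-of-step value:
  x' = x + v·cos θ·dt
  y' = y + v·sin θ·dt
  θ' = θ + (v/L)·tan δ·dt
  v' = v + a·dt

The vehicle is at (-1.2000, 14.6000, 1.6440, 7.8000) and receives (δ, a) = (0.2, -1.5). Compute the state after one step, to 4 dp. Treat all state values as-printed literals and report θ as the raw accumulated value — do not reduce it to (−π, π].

(-1.2856, 15.7669, 1.7428, 7.5750)

x' = -1.2000 + 7.8000·cos(1.6440)·0.15 = -1.2856
y' = 14.6000 + 7.8000·sin(1.6440)·0.15 = 15.7669
θ' = 1.6440 + (7.8000/2.4)·tan(0.2)·0.15 = 1.7428
v' = 7.8000 − 1.5000·0.15 = 7.5750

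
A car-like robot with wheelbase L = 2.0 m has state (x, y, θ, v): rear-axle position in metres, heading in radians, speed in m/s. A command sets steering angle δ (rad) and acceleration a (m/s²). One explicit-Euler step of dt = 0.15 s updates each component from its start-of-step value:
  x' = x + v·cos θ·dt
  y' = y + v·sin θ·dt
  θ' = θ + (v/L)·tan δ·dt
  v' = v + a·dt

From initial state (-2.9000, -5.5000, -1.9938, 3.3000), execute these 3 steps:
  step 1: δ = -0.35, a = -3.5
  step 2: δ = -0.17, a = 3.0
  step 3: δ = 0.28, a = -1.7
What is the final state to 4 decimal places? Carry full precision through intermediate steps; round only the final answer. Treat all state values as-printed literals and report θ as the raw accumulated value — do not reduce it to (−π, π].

after step 1 (δ=-0.35, a=-3.5): (-3.103198, -5.951371, -2.084145, 2.775000)
after step 2 (δ=-0.17, a=3.0): (-3.307617, -6.313968, -2.119871, 3.225000)
after step 3 (δ=0.28, a=-1.7): (-3.560085, -6.726611, -2.050318, 2.970000)

(-3.5601, -6.7266, -2.0503, 2.9700)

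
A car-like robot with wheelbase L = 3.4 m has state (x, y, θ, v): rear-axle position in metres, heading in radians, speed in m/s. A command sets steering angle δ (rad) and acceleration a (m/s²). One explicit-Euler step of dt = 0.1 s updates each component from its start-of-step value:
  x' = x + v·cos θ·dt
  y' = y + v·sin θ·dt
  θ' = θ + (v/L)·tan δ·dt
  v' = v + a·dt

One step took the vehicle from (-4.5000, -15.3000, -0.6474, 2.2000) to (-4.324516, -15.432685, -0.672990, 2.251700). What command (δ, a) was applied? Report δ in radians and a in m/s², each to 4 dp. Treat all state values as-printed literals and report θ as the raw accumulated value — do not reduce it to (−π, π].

a = (v'−v)/dt = (0.051700)/0.1 = 0.5170
Δθ = θ'−θ = -0.025590;  (v·dt/L) = 2.2000·0.1/3.4 = 0.064706
tan δ = Δθ·L/(v·dt) = -0.395482  →  δ = -0.3766

δ = -0.3766, a = 0.5170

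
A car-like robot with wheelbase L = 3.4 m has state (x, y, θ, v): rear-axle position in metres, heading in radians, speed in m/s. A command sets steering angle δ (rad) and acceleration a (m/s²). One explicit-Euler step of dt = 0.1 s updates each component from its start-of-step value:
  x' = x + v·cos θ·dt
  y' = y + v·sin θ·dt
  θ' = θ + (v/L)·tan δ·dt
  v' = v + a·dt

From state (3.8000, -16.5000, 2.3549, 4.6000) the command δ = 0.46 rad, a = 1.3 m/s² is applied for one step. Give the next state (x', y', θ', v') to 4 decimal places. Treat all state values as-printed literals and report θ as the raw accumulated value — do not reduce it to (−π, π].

(3.4752, -16.1743, 2.4219, 4.7300)

x' = 3.8000 + 4.6000·cos(2.3549)·0.1 = 3.4752
y' = -16.5000 + 4.6000·sin(2.3549)·0.1 = -16.1743
θ' = 2.3549 + (4.6000/3.4)·tan(0.46)·0.1 = 2.4219
v' = 4.6000 + 1.3000·0.1 = 4.7300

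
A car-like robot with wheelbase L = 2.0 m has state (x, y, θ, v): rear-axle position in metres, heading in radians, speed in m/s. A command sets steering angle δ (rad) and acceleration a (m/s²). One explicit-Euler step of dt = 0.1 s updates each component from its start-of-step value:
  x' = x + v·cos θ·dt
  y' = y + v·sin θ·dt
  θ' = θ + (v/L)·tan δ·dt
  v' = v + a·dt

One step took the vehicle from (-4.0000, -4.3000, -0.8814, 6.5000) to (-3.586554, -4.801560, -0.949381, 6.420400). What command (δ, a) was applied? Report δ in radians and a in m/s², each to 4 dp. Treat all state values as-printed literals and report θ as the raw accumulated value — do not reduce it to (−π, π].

δ = -0.2062, a = -0.7960

a = (v'−v)/dt = (-0.079600)/0.1 = -0.7960
Δθ = θ'−θ = -0.067981;  (v·dt/L) = 6.5000·0.1/2.0 = 0.325000
tan δ = Δθ·L/(v·dt) = -0.209172  →  δ = -0.2062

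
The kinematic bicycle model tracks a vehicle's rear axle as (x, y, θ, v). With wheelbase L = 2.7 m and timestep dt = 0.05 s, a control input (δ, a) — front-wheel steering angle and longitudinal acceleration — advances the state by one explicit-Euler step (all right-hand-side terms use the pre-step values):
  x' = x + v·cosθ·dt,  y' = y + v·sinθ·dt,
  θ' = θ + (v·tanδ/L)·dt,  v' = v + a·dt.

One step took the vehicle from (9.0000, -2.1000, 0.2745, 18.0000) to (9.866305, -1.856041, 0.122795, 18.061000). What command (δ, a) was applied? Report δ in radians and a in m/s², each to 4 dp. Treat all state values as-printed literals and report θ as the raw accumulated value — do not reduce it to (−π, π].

a = (v'−v)/dt = (0.061000)/0.05 = 1.2200
Δθ = θ'−θ = -0.151705;  (v·dt/L) = 18.0000·0.05/2.7 = 0.333333
tan δ = Δθ·L/(v·dt) = -0.455115  →  δ = -0.4271

δ = -0.4271, a = 1.2200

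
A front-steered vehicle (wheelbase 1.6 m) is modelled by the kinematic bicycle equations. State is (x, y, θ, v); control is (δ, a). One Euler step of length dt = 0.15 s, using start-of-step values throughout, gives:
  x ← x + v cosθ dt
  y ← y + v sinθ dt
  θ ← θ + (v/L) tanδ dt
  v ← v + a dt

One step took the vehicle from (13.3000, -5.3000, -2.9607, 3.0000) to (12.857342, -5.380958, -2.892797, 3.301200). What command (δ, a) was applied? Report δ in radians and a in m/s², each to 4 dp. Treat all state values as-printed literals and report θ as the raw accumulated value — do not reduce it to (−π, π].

a = (v'−v)/dt = (0.301200)/0.15 = 2.0080
Δθ = θ'−θ = 0.067903;  (v·dt/L) = 3.0000·0.15/1.6 = 0.281250
tan δ = Δθ·L/(v·dt) = 0.241433  →  δ = 0.2369

δ = 0.2369, a = 2.0080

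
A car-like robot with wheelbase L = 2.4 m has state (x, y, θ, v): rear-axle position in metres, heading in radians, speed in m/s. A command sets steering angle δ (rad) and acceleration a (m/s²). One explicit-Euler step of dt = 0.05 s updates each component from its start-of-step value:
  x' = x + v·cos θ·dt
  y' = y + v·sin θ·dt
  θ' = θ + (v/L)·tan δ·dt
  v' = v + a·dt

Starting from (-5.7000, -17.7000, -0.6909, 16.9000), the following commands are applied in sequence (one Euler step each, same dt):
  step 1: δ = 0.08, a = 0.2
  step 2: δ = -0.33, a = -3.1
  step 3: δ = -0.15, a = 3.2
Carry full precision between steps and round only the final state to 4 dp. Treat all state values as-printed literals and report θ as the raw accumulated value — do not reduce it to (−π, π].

(-3.7886, -19.3498, -0.8361, 16.9150)

after step 1 (δ=0.08, a=0.2): (-5.048781, -18.238460, -0.662673, 16.910000)
after step 2 (δ=-0.33, a=-3.1): (-4.382231, -18.758634, -0.783342, 16.755000)
after step 3 (δ=-0.15, a=3.2): (-3.788635, -19.349793, -0.836097, 16.915000)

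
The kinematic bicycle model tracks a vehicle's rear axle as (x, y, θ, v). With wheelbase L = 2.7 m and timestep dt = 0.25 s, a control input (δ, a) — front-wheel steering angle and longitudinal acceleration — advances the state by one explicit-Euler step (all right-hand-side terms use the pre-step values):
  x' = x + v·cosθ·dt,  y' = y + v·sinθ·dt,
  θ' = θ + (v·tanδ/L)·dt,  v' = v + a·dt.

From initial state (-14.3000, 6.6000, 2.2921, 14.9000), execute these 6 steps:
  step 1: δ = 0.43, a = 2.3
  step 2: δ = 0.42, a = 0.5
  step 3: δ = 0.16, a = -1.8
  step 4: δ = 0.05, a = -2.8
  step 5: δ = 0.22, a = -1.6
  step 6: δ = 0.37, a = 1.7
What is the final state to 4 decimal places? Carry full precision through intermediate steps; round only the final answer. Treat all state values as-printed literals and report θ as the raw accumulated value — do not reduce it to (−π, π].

(-31.6171, 0.9144, 4.6718, 14.4750)

after step 1 (δ=0.43, a=2.3): (-16.759857, 9.397272, 2.924827, 15.475000)
after step 2 (δ=0.42, a=0.5): (-20.538071, 10.229331, 3.564708, 15.600000)
after step 3 (δ=0.16, a=-1.8): (-24.094147, 8.627981, 3.797811, 15.150000)
after step 4 (δ=0.05, a=-2.8): (-27.095002, 6.317131, 3.868009, 14.450000)
after step 5 (δ=0.22, a=-1.6): (-29.795561, 3.917727, 4.167203, 14.050000)
after step 6 (δ=0.37, a=1.7): (-31.617062, 0.914431, 4.671785, 14.475000)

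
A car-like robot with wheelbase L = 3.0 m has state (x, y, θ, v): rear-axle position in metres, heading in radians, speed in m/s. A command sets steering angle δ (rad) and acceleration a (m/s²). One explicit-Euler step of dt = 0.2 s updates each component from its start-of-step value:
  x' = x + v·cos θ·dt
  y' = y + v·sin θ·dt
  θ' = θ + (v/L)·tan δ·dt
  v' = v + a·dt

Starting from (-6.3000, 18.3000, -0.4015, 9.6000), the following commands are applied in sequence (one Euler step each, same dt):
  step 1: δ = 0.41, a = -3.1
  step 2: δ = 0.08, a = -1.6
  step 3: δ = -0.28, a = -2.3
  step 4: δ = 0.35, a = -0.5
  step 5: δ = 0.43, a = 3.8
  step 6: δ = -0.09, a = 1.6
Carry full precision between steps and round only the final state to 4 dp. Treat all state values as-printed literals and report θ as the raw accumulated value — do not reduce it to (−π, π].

after step 1 (δ=0.41, a=-3.1): (-4.532686, 17.549665, -0.123336, 8.980000)
after step 2 (δ=0.08, a=-1.6): (-2.750329, 17.328715, -0.075340, 8.660000)
after step 3 (δ=-0.28, a=-2.3): (-1.023242, 17.198349, -0.241355, 8.200000)
after step 4 (δ=0.35, a=-0.5): (0.569222, 16.806358, -0.041806, 8.100000)
after step 5 (δ=0.43, a=3.8): (2.187807, 16.738652, 0.205849, 8.860000)
after step 6 (δ=-0.09, a=1.6): (3.922396, 17.100847, 0.152545, 9.180000)

(3.9224, 17.1008, 0.1525, 9.1800)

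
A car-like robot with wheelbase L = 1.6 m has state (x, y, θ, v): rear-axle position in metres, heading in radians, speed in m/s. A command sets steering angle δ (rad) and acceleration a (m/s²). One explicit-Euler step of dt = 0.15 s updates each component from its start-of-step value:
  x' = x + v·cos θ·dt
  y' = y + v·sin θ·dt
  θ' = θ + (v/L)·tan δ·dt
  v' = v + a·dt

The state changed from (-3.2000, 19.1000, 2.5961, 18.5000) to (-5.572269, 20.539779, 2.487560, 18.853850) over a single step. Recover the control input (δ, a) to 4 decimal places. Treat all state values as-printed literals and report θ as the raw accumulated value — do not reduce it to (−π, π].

δ = -0.0625, a = 2.3590

a = (v'−v)/dt = (0.353850)/0.15 = 2.3590
Δθ = θ'−θ = -0.108540;  (v·dt/L) = 18.5000·0.15/1.6 = 1.734375
tan δ = Δθ·L/(v·dt) = -0.062582  →  δ = -0.0625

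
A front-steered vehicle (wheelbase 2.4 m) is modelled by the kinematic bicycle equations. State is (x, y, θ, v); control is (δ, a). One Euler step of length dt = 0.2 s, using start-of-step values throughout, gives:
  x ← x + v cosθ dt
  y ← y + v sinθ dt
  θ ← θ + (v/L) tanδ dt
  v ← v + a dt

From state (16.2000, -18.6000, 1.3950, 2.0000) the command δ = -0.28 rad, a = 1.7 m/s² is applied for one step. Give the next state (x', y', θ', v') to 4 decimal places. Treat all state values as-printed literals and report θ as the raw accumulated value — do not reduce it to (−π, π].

x' = 16.2000 + 2.0000·cos(1.3950)·0.2 = 16.2700
y' = -18.6000 + 2.0000·sin(1.3950)·0.2 = -18.2062
θ' = 1.3950 + (2.0000/2.4)·tan(-0.28)·0.2 = 1.3471
v' = 2.0000 + 1.7000·0.2 = 2.3400

(16.2700, -18.2062, 1.3471, 2.3400)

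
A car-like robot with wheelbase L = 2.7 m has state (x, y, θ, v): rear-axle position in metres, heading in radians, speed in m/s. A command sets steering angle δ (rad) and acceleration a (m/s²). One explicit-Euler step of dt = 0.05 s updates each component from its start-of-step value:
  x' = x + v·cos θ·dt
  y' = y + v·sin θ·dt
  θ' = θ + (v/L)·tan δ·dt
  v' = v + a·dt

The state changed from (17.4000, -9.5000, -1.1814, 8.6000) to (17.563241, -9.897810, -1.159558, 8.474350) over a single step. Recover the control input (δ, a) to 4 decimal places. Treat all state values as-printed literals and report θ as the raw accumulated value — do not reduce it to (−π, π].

a = (v'−v)/dt = (-0.125650)/0.05 = -2.5130
Δθ = θ'−θ = 0.021842;  (v·dt/L) = 8.6000·0.05/2.7 = 0.159259
tan δ = Δθ·L/(v·dt) = 0.137147  →  δ = 0.1363

δ = 0.1363, a = -2.5130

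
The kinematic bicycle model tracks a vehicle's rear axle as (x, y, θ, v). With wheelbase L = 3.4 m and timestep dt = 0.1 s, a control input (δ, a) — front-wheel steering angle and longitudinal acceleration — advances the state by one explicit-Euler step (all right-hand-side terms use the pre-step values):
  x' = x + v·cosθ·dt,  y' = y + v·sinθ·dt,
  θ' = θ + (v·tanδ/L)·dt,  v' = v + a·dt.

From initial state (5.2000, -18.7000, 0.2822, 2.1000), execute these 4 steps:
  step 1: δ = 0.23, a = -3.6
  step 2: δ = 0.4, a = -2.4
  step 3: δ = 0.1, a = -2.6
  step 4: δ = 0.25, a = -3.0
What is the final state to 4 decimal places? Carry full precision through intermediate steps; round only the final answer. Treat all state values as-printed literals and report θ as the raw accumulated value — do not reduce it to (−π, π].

(5.8282, -18.5044, 0.3320, 0.9400)

after step 1 (δ=0.23, a=-3.6): (5.401693, -18.641521, 0.296662, 1.740000)
after step 2 (δ=0.4, a=-2.4): (5.568093, -18.590656, 0.318299, 1.500000)
after step 3 (δ=0.1, a=-2.6): (5.710558, -18.543713, 0.322725, 1.240000)
after step 4 (δ=0.25, a=-3.0): (5.828157, -18.504387, 0.332038, 0.940000)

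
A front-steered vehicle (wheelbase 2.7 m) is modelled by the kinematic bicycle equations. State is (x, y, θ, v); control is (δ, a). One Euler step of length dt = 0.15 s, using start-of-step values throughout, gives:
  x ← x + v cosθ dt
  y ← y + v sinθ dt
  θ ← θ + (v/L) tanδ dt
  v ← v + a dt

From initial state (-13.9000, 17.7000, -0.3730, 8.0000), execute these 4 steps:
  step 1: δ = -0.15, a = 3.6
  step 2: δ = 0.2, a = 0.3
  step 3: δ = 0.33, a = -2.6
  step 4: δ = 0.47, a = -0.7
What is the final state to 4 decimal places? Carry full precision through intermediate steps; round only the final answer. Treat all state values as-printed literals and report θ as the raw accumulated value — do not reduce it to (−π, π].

(-9.2021, 16.0617, 0.0506, 8.0900)

after step 1 (δ=-0.15, a=3.6): (-12.782514, 17.262707, -0.440171, 8.540000)
after step 2 (δ=0.2, a=0.3): (-11.623621, 16.716880, -0.343997, 8.585000)
after step 3 (δ=0.33, a=-2.6): (-10.411314, 16.282584, -0.180631, 8.195000)
after step 4 (δ=0.47, a=-0.7): (-9.202064, 16.061748, 0.050634, 8.090000)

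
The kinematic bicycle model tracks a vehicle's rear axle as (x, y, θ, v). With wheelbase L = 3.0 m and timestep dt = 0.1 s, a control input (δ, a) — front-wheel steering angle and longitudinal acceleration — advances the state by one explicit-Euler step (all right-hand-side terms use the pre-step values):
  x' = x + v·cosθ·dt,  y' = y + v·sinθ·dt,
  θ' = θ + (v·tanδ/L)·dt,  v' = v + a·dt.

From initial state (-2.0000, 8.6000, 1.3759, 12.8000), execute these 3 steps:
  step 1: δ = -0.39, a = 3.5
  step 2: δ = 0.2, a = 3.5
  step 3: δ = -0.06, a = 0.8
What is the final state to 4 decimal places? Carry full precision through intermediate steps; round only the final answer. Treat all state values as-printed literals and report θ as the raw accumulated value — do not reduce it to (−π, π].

(-0.9013, 12.3785, 1.2623, 13.5800)

after step 1 (δ=-0.39, a=3.5): (-1.752109, 9.855767, 1.200517, 13.150000)
after step 2 (δ=0.2, a=3.5): (-1.276242, 11.081644, 1.289371, 13.500000)
after step 3 (δ=-0.06, a=0.8): (-0.901313, 12.378536, 1.262339, 13.580000)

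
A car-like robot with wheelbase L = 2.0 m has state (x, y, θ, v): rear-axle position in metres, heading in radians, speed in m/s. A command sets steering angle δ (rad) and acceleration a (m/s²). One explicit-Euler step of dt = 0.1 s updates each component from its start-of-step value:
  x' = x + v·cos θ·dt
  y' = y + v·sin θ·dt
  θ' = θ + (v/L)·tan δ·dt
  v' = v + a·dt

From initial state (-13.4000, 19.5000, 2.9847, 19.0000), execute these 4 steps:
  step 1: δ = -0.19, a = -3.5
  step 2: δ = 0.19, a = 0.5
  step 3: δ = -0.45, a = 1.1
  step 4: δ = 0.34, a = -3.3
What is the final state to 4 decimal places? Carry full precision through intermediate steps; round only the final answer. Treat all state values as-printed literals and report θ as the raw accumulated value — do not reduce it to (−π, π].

(-20.4209, 21.7970, 2.8624, 18.4800)

after step 1 (δ=-0.19, a=-3.5): (-15.276663, 19.796875, 2.801996, 18.650000)
after step 2 (δ=0.19, a=0.5): (-17.035152, 20.418119, 2.981334, 18.700000)
after step 3 (δ=-0.45, a=1.1): (-18.881190, 20.716520, 2.529678, 18.810000)
after step 4 (δ=0.34, a=-3.3): (-20.420882, 21.797034, 2.862367, 18.480000)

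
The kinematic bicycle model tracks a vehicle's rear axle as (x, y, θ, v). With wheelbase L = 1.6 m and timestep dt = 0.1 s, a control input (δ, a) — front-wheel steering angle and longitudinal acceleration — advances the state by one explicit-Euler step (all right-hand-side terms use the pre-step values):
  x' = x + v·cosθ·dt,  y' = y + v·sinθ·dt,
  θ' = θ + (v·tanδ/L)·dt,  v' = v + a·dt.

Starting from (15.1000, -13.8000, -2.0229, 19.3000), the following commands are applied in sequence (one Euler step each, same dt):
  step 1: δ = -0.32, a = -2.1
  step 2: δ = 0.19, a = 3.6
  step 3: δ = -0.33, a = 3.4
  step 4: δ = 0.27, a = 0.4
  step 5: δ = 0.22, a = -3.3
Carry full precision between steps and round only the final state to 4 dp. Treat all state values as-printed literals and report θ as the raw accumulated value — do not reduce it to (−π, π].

after step 1 (δ=-0.32, a=-2.1): (14.256862, -15.536093, -2.422638, 19.090000)
after step 2 (δ=0.19, a=3.6): (12.820350, -16.793357, -2.193177, 19.450000)
after step 3 (δ=-0.33, a=3.4): (11.686471, -18.373656, -2.609559, 19.790000)
after step 4 (δ=0.27, a=0.4): (9.981014, -19.377577, -2.267243, 19.830000)
after step 5 (δ=0.22, a=-3.3): (8.708927, -20.898788, -1.990095, 19.500000)

(8.7089, -20.8988, -1.9901, 19.5000)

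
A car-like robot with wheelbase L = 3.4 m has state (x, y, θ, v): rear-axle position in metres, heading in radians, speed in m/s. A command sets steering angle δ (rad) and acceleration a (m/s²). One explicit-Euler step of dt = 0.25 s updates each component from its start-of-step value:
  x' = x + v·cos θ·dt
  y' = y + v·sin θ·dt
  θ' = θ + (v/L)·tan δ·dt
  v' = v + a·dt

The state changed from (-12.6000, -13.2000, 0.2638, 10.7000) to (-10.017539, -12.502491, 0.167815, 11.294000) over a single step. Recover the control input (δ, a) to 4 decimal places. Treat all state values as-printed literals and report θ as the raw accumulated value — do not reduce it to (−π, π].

a = (v'−v)/dt = (0.594000)/0.25 = 2.3760
Δθ = θ'−θ = -0.095985;  (v·dt/L) = 10.7000·0.25/3.4 = 0.786765
tan δ = Δθ·L/(v·dt) = -0.122000  →  δ = -0.1214

δ = -0.1214, a = 2.3760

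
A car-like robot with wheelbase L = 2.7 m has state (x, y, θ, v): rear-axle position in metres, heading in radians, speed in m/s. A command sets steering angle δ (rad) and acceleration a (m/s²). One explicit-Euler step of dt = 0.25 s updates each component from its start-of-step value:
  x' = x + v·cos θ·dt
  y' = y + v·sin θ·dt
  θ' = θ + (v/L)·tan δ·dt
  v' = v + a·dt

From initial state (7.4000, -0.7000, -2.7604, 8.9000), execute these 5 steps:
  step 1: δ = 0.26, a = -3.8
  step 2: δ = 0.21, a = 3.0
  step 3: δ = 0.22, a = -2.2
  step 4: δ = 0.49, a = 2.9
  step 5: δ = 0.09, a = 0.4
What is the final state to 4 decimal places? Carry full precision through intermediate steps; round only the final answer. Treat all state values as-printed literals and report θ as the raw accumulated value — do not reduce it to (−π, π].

(0.4008, -7.9471, -1.7275, 8.9750)

after step 1 (δ=0.26, a=-3.8): (5.334707, -1.527762, -2.541179, 7.950000)
after step 2 (δ=0.21, a=3.0): (3.694817, -2.650668, -2.384282, 8.700000)
after step 3 (δ=0.22, a=-2.2): (2.114275, -4.144827, -2.204144, 8.150000)
after step 4 (δ=0.49, a=2.9): (0.908387, -5.787155, -1.801634, 8.875000)
after step 5 (δ=0.09, a=0.4): (0.400754, -7.947053, -1.727475, 8.975000)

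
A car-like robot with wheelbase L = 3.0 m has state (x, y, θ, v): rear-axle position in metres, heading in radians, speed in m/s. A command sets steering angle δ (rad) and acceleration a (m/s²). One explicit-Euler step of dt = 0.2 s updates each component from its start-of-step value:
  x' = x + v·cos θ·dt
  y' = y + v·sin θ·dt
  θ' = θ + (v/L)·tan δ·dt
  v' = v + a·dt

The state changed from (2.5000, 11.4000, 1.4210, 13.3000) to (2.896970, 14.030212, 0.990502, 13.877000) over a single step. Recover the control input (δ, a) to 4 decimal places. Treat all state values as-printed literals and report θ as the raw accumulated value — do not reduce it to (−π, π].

a = (v'−v)/dt = (0.577000)/0.2 = 2.8850
Δθ = θ'−θ = -0.430498;  (v·dt/L) = 13.3000·0.2/3.0 = 0.886667
tan δ = Δθ·L/(v·dt) = -0.485524  →  δ = -0.4520

δ = -0.4520, a = 2.8850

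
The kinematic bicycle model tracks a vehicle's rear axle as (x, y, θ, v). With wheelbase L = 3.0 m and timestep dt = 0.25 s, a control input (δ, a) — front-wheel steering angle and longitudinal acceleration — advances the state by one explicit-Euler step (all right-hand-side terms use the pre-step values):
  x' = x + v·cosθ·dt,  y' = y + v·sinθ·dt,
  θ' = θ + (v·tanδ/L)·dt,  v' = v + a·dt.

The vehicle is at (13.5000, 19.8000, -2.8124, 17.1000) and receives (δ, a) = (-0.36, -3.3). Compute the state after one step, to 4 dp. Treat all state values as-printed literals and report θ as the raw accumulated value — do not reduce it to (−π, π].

x' = 13.5000 + 17.1000·cos(-2.8124)·0.25 = 9.4546
y' = 19.8000 + 17.1000·sin(-2.8124)·0.25 = 18.4180
θ' = -2.8124 + (17.1000/3.0)·tan(-0.36)·0.25 = -3.3488
v' = 17.1000 − 3.3000·0.25 = 16.2750

(9.4546, 18.4180, -3.3488, 16.2750)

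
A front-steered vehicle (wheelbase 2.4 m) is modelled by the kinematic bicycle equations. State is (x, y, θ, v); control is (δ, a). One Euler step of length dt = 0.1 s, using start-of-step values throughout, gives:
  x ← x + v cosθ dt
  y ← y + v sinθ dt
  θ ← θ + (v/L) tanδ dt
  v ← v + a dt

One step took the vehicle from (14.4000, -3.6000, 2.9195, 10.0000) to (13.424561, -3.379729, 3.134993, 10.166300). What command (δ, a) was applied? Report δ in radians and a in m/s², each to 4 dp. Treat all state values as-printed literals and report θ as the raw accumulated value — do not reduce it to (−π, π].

δ = 0.4773, a = 1.6630

a = (v'−v)/dt = (0.166300)/0.1 = 1.6630
Δθ = θ'−θ = 0.215493;  (v·dt/L) = 10.0000·0.1/2.4 = 0.416667
tan δ = Δθ·L/(v·dt) = 0.517183  →  δ = 0.4773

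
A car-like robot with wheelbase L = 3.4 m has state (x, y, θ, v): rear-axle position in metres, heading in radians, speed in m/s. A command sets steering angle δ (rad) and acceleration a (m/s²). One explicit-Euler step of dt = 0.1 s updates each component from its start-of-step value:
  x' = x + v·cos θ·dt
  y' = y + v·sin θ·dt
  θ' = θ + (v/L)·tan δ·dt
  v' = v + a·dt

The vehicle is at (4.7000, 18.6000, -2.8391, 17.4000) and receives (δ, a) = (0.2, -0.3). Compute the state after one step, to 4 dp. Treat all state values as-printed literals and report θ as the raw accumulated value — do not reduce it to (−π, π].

(3.0390, 18.0817, -2.7354, 17.3700)

x' = 4.7000 + 17.4000·cos(-2.8391)·0.1 = 3.0390
y' = 18.6000 + 17.4000·sin(-2.8391)·0.1 = 18.0817
θ' = -2.8391 + (17.4000/3.4)·tan(0.2)·0.1 = -2.7354
v' = 17.4000 − 0.3000·0.1 = 17.3700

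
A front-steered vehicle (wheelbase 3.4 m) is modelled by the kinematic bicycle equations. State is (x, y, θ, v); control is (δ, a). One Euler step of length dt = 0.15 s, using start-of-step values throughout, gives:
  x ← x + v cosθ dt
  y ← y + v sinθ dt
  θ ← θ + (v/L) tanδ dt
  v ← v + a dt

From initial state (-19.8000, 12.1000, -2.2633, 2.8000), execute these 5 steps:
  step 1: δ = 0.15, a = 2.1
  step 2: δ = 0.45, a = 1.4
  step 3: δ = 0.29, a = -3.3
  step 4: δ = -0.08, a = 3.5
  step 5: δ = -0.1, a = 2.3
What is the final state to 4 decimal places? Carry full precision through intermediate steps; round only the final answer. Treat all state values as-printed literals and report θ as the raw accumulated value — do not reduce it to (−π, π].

after step 1 (δ=0.15, a=2.1): (-20.068156, 11.776747, -2.244630, 3.115000)
after step 2 (δ=0.45, a=1.4): (-20.359714, 11.411622, -2.178246, 3.325000)
after step 3 (δ=0.29, a=-3.3): (-20.644388, 11.002095, -2.134471, 2.830000)
after step 4 (δ=-0.08, a=3.5): (-20.871196, 10.643266, -2.144481, 3.355000)
after step 5 (δ=-0.1, a=2.3): (-21.144325, 10.220583, -2.159332, 3.700000)

(-21.1443, 10.2206, -2.1593, 3.7000)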